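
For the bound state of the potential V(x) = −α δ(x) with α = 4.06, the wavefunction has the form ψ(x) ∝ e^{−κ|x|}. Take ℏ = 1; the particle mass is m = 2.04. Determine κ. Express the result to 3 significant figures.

κ = 8.28

Integrating the TISE across x = 0 gives the cusp condition ψ'(0⁺) − ψ'(0⁻) = −(2mα/ℏ²)ψ(0).
With ψ ∝ e^{−κ|x|} this yields −2κ = −2mα/ℏ², so κ = mα/ℏ² = 8.282.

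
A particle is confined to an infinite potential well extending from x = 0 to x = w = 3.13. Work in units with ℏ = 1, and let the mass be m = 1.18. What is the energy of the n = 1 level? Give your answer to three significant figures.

Requiring ψ(0) = ψ(w) = 0 quantises k = nπ/w, hence E_n = ℏ²k²/2m = n²π²ℏ²/(2mw²).
E_1 = 1² × π² / (2 × 1.18 × 3.13²) = 0.4269.

E = 0.427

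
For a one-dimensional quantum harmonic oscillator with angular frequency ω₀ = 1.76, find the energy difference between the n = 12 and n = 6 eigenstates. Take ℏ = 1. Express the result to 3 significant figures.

E_n = ℏω₀(n + ½), so ΔE = (12 − 6) ℏω₀ = 6 × 1.76 = 10.56.

ΔE = 10.6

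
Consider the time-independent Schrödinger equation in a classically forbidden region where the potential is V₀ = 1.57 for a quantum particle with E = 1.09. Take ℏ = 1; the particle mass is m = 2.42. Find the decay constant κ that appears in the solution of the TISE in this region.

κ = 1.52

Since E < V₀ the TISE in this region is ψ'' = κ²ψ with κ = √(2m(V₀ − E))/ℏ.
κ = √(2 × 2.42 × 0.48) = 1.524.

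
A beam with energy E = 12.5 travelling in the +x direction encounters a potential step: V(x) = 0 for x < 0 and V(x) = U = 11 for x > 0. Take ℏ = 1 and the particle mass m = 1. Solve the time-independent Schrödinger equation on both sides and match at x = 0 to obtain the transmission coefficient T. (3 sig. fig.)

T = 0.764

The wavenumbers are k₁ = √(2mE)/ℏ = 5.000 on the left and k₂ = √(2m(E − U))/ℏ = 1.732 on the right.
Matching ψ and ψ′ at x = 0 gives r = (k₁ − k₂)/(k₁ + k₂), so R = r² = 0.2356 and T = 1 − R = 0.7644.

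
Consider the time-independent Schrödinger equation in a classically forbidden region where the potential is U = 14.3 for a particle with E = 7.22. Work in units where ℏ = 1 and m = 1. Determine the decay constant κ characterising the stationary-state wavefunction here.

κ = 3.76

Since E < U the TISE in this region is ψ'' = κ²ψ with κ = √(2m(U − E))/ℏ.
κ = √(2 × 1 × 7.08) = 3.763.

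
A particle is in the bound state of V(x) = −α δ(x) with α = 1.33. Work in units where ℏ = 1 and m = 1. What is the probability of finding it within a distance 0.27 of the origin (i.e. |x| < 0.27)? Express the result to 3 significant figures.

P = 0.512

The normalised bound state is ψ = √κ e^{−κ|x|} with κ = mα/ℏ² = 1.330.
P(|x| < d) = ∫_{−d}^{d} κ e^{−2κ|x|} dx = 1 − e^{−2κd} = 1 − e^{−0.7182} = 0.5124.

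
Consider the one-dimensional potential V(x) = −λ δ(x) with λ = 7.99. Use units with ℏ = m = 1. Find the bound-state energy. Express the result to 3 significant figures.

For x ≠ 0 the bound state is ψ ∝ e^{−κ|x|}; integrating the TISE across the delta gives the cusp condition 2κ = 2mλ/ℏ², so κ = 7.990.
Then E = −ℏ²κ²/(2m) = −mλ²/(2ℏ²) = -31.92.

E = -31.9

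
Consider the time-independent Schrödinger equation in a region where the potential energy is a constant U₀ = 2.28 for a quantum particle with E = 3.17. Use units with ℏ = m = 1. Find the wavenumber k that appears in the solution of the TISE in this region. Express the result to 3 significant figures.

k = 1.33

With E > U₀ the solution is oscillatory, ψ ∝ e^{±ikx} with k = √(2m(E − U₀))/ℏ.
k = √(2 × 1 × 0.89) = 1.334.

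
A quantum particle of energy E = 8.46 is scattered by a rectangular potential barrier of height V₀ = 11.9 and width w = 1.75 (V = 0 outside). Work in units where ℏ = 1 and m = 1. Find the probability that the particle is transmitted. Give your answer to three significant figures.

T = 0.000339

Since E < V₀ the interior solution is evanescent with decay constant κ = √(2m(V₀ − E))/ℏ = 2.623.
κw = 4.590, sinh(κw) = 49.25.
The exact tunnelling result is T⁻¹ = 1 + V₀² sinh²(κw) / [4E(V₀ − E)] = 2952, so T = 0.000339.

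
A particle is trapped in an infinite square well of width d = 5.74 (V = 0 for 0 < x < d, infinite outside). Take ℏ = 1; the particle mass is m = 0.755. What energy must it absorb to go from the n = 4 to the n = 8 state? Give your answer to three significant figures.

E_n = n²π²ℏ²/(2md²), so ΔE = (8² − 4²) π²ℏ²/(2md²).
ΔE = 48 × π² / (2 × 0.755 × 5.74²) = 9.522.

ΔE = 9.52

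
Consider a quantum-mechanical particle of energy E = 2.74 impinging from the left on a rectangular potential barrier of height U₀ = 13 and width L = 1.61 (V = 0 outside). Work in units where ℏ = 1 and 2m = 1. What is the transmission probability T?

T = 0.0000883

E < U₀: inside the barrier ψ ∝ e^{±κx} with κ = √(2m(U₀ − E))/ℏ = 3.203.
κL = 5.157, sinh(κL) = 86.82.
Matching ψ, ψ′ at both faces gives T = [1 + U₀² sinh²(κL) / (4E(U₀ − E))]⁻¹ = 1/11330 = 0.0000883.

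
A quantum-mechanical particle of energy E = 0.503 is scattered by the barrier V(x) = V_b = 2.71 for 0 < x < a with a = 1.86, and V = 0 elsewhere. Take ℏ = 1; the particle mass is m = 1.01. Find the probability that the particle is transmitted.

T = 0.000938

Since E < V_b the interior solution is evanescent with decay constant κ = √(2m(V_b − E))/ℏ = 2.111.
κa = 3.927, sinh(κa) = 25.37.
The exact tunnelling result is T⁻¹ = 1 + V_b² sinh²(κa) / [4E(V_b − E)] = 1066, so T = 0.000938.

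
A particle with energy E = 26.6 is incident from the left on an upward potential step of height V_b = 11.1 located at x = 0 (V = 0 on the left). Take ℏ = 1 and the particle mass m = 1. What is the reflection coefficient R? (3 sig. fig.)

R = 0.0180

On each side the TISE gives plane waves with k = √(2m(E − V))/ℏ: k₁ = √(2·1·26.6) = 7.294, k₂ = √(2·1·15.5) = 5.568.
Matching ψ and ψ′ at x = 0 gives r = (k₁ − k₂)/(k₁ + k₂), so R = r² = 0.01801 and T = 1 − R = 0.9820.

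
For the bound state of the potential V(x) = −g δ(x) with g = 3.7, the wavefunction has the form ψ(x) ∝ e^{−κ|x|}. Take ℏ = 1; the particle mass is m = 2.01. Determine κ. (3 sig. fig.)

κ = 7.44

Integrating the TISE across x = 0 gives the cusp condition ψ'(0⁺) − ψ'(0⁻) = −(2mg/ℏ²)ψ(0).
With ψ ∝ e^{−κ|x|} this yields −2κ = −2mg/ℏ², so κ = mg/ℏ² = 7.437.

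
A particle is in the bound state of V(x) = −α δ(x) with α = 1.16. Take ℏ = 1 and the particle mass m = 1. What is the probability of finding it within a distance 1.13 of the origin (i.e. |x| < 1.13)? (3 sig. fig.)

The normalised bound state is ψ = √κ e^{−κ|x|} with κ = mα/ℏ² = 1.160.
P(|x| < d) = ∫_{−d}^{d} κ e^{−2κ|x|} dx = 1 − e^{−2κd} = 1 − e^{−2.622} = 0.9273.

P = 0.927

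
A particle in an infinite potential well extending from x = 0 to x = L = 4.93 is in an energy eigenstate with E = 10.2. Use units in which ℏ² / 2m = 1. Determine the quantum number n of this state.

n = 5

For an infinite well E_n = n²π²ℏ²/(2mL²), so n = (L/πℏ)√(2mE).
n = (4.93/π) × √(2 × 0.5 × 10.2) = 5.012 → n = 5.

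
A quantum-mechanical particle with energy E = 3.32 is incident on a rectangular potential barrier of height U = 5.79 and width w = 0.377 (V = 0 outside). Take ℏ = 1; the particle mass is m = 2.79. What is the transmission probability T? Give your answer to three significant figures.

Since E < U the interior solution is evanescent with decay constant κ = √(2m(U − E))/ℏ = 3.712.
κw = 1.400, sinh(κw) = 1.903.
Matching ψ, ψ′ at both faces gives T = [1 + U² sinh²(κw) / (4E(U − E))]⁻¹ = 1/4.703 = 0.213.

T = 0.213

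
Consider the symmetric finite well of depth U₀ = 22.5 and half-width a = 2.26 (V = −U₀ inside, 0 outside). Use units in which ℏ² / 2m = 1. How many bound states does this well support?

N = 7

Define the well-strength parameter z₀ = (a/ℏ)√(2mU₀) = 2.26 × √(2·0.5·22.5) = 10.72.
The even/odd transcendental equations gain one root per π/2 in z₀, giving N = 1 + ⌊2z₀/π⌋ = 1 + ⌊6.825⌋ = 7.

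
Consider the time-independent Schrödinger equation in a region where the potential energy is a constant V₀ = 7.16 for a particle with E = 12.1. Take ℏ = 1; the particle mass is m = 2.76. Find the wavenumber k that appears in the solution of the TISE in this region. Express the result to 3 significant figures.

k = 5.22

With E > V₀ the solution is oscillatory, ψ ∝ e^{±ikx} with k = √(2m(E − V₀))/ℏ.
k = √(2 × 2.76 × 4.94) = 5.222.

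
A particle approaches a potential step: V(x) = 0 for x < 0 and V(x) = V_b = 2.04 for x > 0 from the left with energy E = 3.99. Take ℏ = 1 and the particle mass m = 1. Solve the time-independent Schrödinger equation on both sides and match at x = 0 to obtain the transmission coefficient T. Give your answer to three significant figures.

T = 0.969

On each side the TISE gives plane waves with k = √(2m(E − V))/ℏ: k₁ = √(2·1·3.99) = 2.825, k₂ = √(2·1·1.95) = 1.975.
Matching ψ and ψ′ at x = 0 gives r = (k₁ − k₂)/(k₁ + k₂), so R = r² = 0.03137 and T = 1 − R = 0.9686.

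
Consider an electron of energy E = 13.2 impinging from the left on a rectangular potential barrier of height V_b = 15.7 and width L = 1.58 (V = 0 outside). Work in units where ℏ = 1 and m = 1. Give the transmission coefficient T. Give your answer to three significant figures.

T = 0.00183

E < V_b: inside the barrier ψ ∝ e^{±κx} with κ = √(2m(V_b − E))/ℏ = 2.236.
κL = 3.533, sinh(κL) = 17.10.
Matching ψ, ψ′ at both faces gives T = [1 + V_b² sinh²(κL) / (4E(V_b − E))]⁻¹ = 1/546.9 = 0.00183.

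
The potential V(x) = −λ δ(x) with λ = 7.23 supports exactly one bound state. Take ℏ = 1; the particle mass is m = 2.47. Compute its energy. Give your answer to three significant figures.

E = -64.6

The bound state is ψ(x) = √κ e^{−κ|x|}. The derivative jump ψ'(0⁺) − ψ'(0⁻) = −(2mλ/ℏ²)ψ(0) fixes κ = mλ/ℏ² = 17.86.
Then E = −ℏ²κ²/(2m) = −mλ²/(2ℏ²) = -64.56.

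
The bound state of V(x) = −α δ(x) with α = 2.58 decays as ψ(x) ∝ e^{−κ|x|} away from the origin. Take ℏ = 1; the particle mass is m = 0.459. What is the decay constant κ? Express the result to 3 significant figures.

Integrate −(ℏ²/2m)ψ'' − αδ(x)ψ = Eψ from −ε to +ε: the ψ'' term gives ψ'(0⁺) − ψ'(0⁻) and the δ term gives −(2mα/ℏ²)ψ(0).
With ψ ∝ e^{−κ|x|} this yields −2κ = −2mα/ℏ², so κ = mα/ℏ² = 1.184.

κ = 1.18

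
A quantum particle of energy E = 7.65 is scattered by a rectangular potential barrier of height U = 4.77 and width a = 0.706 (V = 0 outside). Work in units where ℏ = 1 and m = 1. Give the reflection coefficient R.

R = 0.203

E > U: inside the barrier k₂ = √(2m(E − U))/ℏ = 2.400, k₂a = 1.694.
Matching at both interfaces gives T⁻¹ = 1 + U² sin²(k₂a) / [4E(E − U)] = 1.254, hence T = 0.797.
R = 1 − T = 0.203.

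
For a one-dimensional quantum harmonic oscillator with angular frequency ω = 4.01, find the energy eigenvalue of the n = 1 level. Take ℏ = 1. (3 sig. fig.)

E = 6.02

Using E_n = (n + ½)ℏω: E_1 = 1.5 × 4.01 = 6.015.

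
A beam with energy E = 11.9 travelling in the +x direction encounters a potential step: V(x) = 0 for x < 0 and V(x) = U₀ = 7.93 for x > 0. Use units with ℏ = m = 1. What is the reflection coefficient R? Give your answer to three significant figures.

R = 0.0717

On each side the TISE gives plane waves with k = √(2m(E − V))/ℏ: k₁ = √(2·1·11.9) = 4.879, k₂ = √(2·1·3.97) = 2.818.
Continuity of ψ and ψ′ at the step yields the reflection amplitude r = (k₁ − k₂)/(k₁ + k₂) = 0.2678; thus R = |r|² = 0.07169, T = 0.9283.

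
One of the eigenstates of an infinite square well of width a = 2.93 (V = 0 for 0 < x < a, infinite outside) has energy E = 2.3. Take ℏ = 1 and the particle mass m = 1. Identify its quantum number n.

For an infinite well E_n = n²π²ℏ²/(2ma²), so n = (a/πℏ)√(2mE).
n = (2.93/π) × √(2 × 1 × 2.3) = 2.000 → n = 2.

n = 2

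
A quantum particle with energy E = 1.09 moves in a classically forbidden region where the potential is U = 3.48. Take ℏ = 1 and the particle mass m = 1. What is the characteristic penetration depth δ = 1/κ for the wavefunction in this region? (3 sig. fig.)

Since E < U the TISE in this region is ψ'' = κ²ψ with κ = √(2m(U − E))/ℏ.
κ = √(2 × 1 × 2.39) = 2.186. The penetration depth is δ = 1/κ = 0.457.

δ = 0.457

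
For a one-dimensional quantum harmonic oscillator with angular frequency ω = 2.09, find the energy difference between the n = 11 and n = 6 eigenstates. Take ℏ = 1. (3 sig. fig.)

ΔE = 10.5

E_n = ℏω(n + ½), so ΔE = (11 − 6) ℏω = 5 × 2.09 = 10.45.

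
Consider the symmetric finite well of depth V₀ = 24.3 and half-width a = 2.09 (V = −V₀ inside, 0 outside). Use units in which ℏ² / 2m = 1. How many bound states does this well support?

The dimensionless depth is z₀ = a√(2mV₀)/ℏ = 2.09 × √(24.30) = 10.30.
A new bound state (alternating even/odd) appears each time z₀ passes a multiple of π/2, so N = ⌊2z₀/π⌋ + 1 = ⌊6.559⌋ + 1 = 7.

N = 7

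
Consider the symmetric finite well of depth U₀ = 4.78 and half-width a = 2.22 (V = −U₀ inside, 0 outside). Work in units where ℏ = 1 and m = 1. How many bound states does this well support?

N = 5

Define the well-strength parameter z₀ = (a/ℏ)√(2mU₀) = 2.22 × √(2·1·4.78) = 6.864.
The even/odd transcendental equations gain one root per π/2 in z₀, giving N = 1 + ⌊2z₀/π⌋ = 1 + ⌊4.370⌋ = 5.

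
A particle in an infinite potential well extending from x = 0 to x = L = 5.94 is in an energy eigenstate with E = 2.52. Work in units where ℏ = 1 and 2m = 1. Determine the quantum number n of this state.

From E_n = n²π²ℏ²/(2mL²) invert to n = √(2mL²E)/(πℏ).
n = (5.94/π) × √(2 × 0.5 × 2.52) = 3.001 → n = 3.

n = 3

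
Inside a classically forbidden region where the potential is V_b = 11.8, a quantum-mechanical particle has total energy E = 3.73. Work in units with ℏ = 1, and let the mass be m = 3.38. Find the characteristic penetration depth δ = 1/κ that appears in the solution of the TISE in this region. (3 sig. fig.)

Since E < V_b the TISE in this region is ψ'' = κ²ψ with κ = √(2m(V_b − E))/ℏ.
κ = √(2 × 3.38 × 8.07) = 7.386. The penetration depth is δ = 1/κ = 0.135.

δ = 0.135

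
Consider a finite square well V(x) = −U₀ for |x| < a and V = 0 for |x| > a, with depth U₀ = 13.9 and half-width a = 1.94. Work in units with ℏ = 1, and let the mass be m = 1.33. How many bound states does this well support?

N = 8

Define the well-strength parameter z₀ = (a/ℏ)√(2mU₀) = 1.94 × √(2·1.33·13.9) = 11.80.
The even/odd transcendental equations gain one root per π/2 in z₀, giving N = 1 + ⌊2z₀/π⌋ = 1 + ⌊7.510⌋ = 8.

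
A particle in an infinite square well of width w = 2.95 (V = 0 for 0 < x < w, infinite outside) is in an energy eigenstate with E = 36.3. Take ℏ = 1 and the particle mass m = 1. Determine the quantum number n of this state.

For an infinite well E_n = n²π²ℏ²/(2mw²), so n = (w/πℏ)√(2mE).
n = (2.95/π) × √(2 × 1 × 36.3) = 8.001 → n = 8.

n = 8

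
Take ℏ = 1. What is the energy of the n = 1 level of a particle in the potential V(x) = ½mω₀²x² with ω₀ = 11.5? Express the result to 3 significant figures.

The oscillator eigenvalues are E_n = ℏω₀(n + ½), so E_1 = 11.5 × 1.5 = 17.25.

E = 17.3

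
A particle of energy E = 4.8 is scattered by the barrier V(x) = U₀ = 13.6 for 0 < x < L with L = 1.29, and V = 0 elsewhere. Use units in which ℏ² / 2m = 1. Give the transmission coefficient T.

Since E < U₀ the interior solution is evanescent with decay constant κ = √(2m(U₀ − E))/ℏ = 2.966.
κL = 3.827, sinh(κL) = 22.95.
The exact tunnelling result is T⁻¹ = 1 + U₀² sinh²(κL) / [4E(U₀ − E)] = 577.4, so T = 0.00173.

T = 0.00173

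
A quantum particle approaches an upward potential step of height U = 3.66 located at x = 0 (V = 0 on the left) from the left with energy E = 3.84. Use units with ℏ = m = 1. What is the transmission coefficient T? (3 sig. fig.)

On each side the TISE gives plane waves with k = √(2m(E − V))/ℏ: k₁ = √(2·1·3.84) = 2.771, k₂ = √(2·1·0.18) = 0.6000.
Continuity of ψ and ψ′ at the step yields the reflection amplitude r = (k₁ − k₂)/(k₁ + k₂) = 0.6441; thus R = |r|² = 0.4148, T = 0.5852.

T = 0.585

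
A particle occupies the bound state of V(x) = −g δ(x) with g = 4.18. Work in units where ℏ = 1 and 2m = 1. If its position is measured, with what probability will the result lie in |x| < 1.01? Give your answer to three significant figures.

The normalised bound state is ψ = √κ e^{−κ|x|} with κ = mg/ℏ² = 2.090.
P(|x| < d) = ∫_{−d}^{d} κ e^{−2κ|x|} dx = 1 − e^{−2κd} = 1 − e^{−4.222} = 0.9853.

P = 0.985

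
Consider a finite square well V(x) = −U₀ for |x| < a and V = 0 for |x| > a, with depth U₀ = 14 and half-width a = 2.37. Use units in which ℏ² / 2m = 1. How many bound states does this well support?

N = 6

Define the well-strength parameter z₀ = (a/ℏ)√(2mU₀) = 2.37 × √(2·0.5·14) = 8.868.
A new bound state (alternating even/odd) appears each time z₀ passes a multiple of π/2, so N = ⌊2z₀/π⌋ + 1 = ⌊5.645⌋ + 1 = 6.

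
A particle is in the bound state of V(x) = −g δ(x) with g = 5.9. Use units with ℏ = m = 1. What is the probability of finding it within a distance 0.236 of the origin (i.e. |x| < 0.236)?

P = 0.938

The normalised bound state is ψ = √κ e^{−κ|x|} with κ = mg/ℏ² = 5.900.
P(|x| < d) = ∫_{−d}^{d} κ e^{−2κ|x|} dx = 1 − e^{−2κd} = 1 − e^{−2.785} = 0.9383.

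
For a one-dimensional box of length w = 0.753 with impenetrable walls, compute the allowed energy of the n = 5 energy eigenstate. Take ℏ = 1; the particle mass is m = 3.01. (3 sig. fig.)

E = 72.3

Requiring ψ(0) = ψ(w) = 0 quantises k = nπ/w, hence E_n = ℏ²k²/2m = n²π²ℏ²/(2mw²).
E_5 = 5² × π² / (2 × 3.01 × 0.753²) = 72.29.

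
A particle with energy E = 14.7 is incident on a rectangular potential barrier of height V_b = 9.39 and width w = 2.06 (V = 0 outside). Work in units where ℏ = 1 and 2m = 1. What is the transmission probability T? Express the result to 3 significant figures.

Above the barrier the interior wavenumber is k₂ = √(2m(E − V_b))/ℏ = 2.304, giving phase k₂w = 4.747.
Matching at both interfaces gives T⁻¹ = 1 + V_b² sin²(k₂w) / [4E(E − V_b)] = 1.282, hence T = 0.780.

T = 0.780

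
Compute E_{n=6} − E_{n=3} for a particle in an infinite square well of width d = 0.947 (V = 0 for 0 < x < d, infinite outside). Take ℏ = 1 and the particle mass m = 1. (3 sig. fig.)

ΔE = 149

E_n = n²π²ℏ²/(2md²), so ΔE = (6² − 3²) π²ℏ²/(2md²).
ΔE = 27 × π² / (2 × 1 × 0.947²) = 148.6.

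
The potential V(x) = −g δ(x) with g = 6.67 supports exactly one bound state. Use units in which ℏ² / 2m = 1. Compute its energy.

E = -11.1

The bound state is ψ(x) = √κ e^{−κ|x|}. The derivative jump ψ'(0⁺) − ψ'(0⁻) = −(2mg/ℏ²)ψ(0) fixes κ = mg/ℏ² = 3.335.
Then E = −ℏ²κ²/(2m) = −mg²/(2ℏ²) = -11.12.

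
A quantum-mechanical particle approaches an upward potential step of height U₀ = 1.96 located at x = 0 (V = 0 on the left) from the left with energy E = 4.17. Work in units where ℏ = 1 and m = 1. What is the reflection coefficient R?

The wavenumbers are k₁ = √(2mE)/ℏ = 2.888 on the left and k₂ = √(2m(E − U₀))/ℏ = 2.102 on the right.
Matching ψ and ψ′ at x = 0 gives r = (k₁ − k₂)/(k₁ + k₂), so R = r² = 0.02478 and T = 1 − R = 0.9752.

R = 0.0248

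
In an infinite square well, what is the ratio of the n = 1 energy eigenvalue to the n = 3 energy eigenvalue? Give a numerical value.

Since E_n ∝ n², the ratio is (1/3)² = 0.111111.

0.111111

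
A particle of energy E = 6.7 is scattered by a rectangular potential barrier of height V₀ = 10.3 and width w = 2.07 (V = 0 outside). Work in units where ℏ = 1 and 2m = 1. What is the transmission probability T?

T = 0.00141

E < V₀: inside the barrier ψ ∝ e^{±κx} with κ = √(2m(V₀ − E))/ℏ = 1.897.
κw = 3.928, sinh(κw) = 25.38.
The exact tunnelling result is T⁻¹ = 1 + V₀² sinh²(κw) / [4E(V₀ − E)] = 709.4, so T = 0.00141.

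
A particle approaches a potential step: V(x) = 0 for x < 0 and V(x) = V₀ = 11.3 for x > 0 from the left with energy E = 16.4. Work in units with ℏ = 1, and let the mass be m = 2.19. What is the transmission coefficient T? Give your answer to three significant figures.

T = 0.919

The wavenumbers are k₁ = √(2mE)/ℏ = 8.475 on the left and k₂ = √(2m(E − V₀))/ℏ = 4.726 on the right.
Continuity of ψ and ψ′ at the step yields the reflection amplitude r = (k₁ − k₂)/(k₁ + k₂) = 0.2840; thus R = |r|² = 0.08065, T = 0.9194.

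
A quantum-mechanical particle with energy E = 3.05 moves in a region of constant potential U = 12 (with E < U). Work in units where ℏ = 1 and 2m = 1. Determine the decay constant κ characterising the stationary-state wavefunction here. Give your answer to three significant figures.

κ = 2.99

Since E < U the TISE in this region is ψ'' = κ²ψ with κ = √(2m(U − E))/ℏ.
κ = √(2 × 0.5 × 8.95) = 2.992.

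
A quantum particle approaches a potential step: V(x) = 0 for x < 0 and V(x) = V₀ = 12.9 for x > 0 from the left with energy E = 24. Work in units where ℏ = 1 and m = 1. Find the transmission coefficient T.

The wavenumbers are k₁ = √(2mE)/ℏ = 6.928 on the left and k₂ = √(2m(E − V₀))/ℏ = 4.712 on the right.
Matching ψ and ψ′ at x = 0 gives r = (k₁ − k₂)/(k₁ + k₂), so R = r² = 0.03626 and T = 1 − R = 0.9637.

T = 0.964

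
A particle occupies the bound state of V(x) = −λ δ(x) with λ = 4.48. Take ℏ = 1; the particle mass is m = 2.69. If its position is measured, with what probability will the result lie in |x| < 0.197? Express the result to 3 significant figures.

P = 0.991

The normalised bound state is ψ = √κ e^{−κ|x|} with κ = mλ/ℏ² = 12.05.
P(|x| < d) = ∫_{−d}^{d} κ e^{−2κ|x|} dx = 1 − e^{−2κd} = 1 − e^{−4.748} = 0.9913.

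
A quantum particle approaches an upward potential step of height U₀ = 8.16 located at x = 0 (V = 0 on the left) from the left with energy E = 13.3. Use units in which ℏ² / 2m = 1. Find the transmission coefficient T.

The wavenumbers are k₁ = √(2mE)/ℏ = 3.647 on the left and k₂ = √(2m(E − U₀))/ℏ = 2.267 on the right.
Matching ψ and ψ′ at x = 0 gives r = (k₁ − k₂)/(k₁ + k₂), so R = r² = 0.05443 and T = 1 − R = 0.9456.

T = 0.946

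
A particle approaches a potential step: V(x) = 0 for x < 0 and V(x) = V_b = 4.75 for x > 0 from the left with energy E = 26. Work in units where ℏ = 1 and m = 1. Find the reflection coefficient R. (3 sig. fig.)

R = 0.00254

The wavenumbers are k₁ = √(2mE)/ℏ = 7.211 on the left and k₂ = √(2m(E − V_b))/ℏ = 6.519 on the right.
Matching ψ and ψ′ at x = 0 gives r = (k₁ − k₂)/(k₁ + k₂), so R = r² = 0.002539 and T = 1 − R = 0.9975.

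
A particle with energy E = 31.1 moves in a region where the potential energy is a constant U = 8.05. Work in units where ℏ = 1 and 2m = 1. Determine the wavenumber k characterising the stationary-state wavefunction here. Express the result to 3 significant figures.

With E > U the solution is oscillatory, ψ ∝ e^{±ikx} with k = √(2m(E − U))/ℏ.
k = √(2 × 0.5 × 23.05) = 4.801.

k = 4.80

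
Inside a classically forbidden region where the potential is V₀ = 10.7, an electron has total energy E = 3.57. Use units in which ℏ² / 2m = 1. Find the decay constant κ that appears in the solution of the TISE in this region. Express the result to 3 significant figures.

Since E < V₀ the TISE in this region is ψ'' = κ²ψ with κ = √(2m(V₀ − E))/ℏ.
κ = √(2 × 0.5 × 7.13) = 2.670.

κ = 2.67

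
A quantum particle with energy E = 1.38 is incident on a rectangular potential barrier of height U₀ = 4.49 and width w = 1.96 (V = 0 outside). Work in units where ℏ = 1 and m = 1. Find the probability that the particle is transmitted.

E < U₀: inside the barrier ψ ∝ e^{±κx} with κ = √(2m(U₀ − E))/ℏ = 2.494.
κw = 4.888, sinh(κw) = 66.36.
Matching ψ, ψ′ at both faces gives T = [1 + U₀² sinh²(κw) / (4E(U₀ − E))]⁻¹ = 1/5172 = 0.000193.

T = 0.000193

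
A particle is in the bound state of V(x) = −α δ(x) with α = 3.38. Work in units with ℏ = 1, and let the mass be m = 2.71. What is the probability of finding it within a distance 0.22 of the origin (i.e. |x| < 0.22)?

P = 0.982

The normalised bound state is ψ = √κ e^{−κ|x|} with κ = mα/ℏ² = 9.160.
P(|x| < d) = ∫_{−d}^{d} κ e^{−2κ|x|} dx = 1 − e^{−2κd} = 1 − e^{−4.030} = 0.9822.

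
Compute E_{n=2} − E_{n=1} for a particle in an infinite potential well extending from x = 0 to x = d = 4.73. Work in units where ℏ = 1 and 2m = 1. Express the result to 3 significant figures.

ΔE = 1.32

E_n = n²π²ℏ²/(2md²), so ΔE = (2² − 1²) π²ℏ²/(2md²).
ΔE = 3 × π² / (2 × 0.5 × 4.73²) = 1.323.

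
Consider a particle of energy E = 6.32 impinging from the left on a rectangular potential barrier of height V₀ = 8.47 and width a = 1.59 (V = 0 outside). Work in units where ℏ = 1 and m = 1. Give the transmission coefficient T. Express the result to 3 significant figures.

Since E < V₀ the interior solution is evanescent with decay constant κ = √(2m(V₀ − E))/ℏ = 2.074.
κa = 3.297, sinh(κa) = 13.50.
Matching ψ, ψ′ at both faces gives T = [1 + V₀² sinh²(κa) / (4E(V₀ − E))]⁻¹ = 1/241.5 = 0.00414.

T = 0.00414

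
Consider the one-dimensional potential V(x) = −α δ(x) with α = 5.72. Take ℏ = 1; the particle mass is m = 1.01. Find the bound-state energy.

The bound state is ψ(x) = √κ e^{−κ|x|}. The derivative jump ψ'(0⁺) − ψ'(0⁻) = −(2mα/ℏ²)ψ(0) fixes κ = mα/ℏ² = 5.777.
Then E = −ℏ²κ²/(2m) = −mα²/(2ℏ²) = -16.52.

E = -16.5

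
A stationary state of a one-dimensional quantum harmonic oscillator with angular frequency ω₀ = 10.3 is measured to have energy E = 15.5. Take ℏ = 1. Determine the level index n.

n = 1

E_n = ℏω₀(n + ½) ⇒ n = E/(ℏω₀) − ½ = 15.5/10.3 − 0.5 = 1.005 → n = 1.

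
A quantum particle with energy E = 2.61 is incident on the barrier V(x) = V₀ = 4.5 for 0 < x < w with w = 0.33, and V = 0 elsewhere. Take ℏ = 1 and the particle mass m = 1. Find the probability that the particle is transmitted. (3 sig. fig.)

T = 0.674

Since E < V₀ the interior solution is evanescent with decay constant κ = √(2m(V₀ − E))/ℏ = 1.944.
κw = 0.6416, sinh(κw) = 0.6865.
The exact tunnelling result is T⁻¹ = 1 + V₀² sinh²(κw) / [4E(V₀ − E)] = 1.484, so T = 0.674.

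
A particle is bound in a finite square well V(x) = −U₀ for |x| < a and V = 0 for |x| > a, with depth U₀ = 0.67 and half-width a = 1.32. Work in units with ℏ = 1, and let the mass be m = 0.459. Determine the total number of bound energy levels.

The dimensionless depth is z₀ = a√(2mU₀)/ℏ = 1.32 × √(0.6151) = 1.035.
The even/odd transcendental equations gain one root per π/2 in z₀, giving N = 1 + ⌊2z₀/π⌋ = 1 + ⌊0.6590⌋ = 1.

N = 1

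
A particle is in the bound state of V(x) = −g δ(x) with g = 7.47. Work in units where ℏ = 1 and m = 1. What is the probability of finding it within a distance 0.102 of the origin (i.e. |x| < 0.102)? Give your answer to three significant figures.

The normalised bound state is ψ = √κ e^{−κ|x|} with κ = mg/ℏ² = 7.470.
P(|x| < d) = ∫_{−d}^{d} κ e^{−2κ|x|} dx = 1 − e^{−2κd} = 1 − e^{−1.524} = 0.7821.

P = 0.782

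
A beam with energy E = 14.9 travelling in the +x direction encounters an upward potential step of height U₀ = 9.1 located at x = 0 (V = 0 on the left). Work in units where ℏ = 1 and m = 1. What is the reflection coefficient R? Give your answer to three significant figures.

On each side the TISE gives plane waves with k = √(2m(E − V))/ℏ: k₁ = √(2·1·14.9) = 5.459, k₂ = √(2·1·5.8) = 3.406.
Matching ψ and ψ′ at x = 0 gives r = (k₁ − k₂)/(k₁ + k₂), so R = r² = 0.05364 and T = 1 − R = 0.9464.

R = 0.0536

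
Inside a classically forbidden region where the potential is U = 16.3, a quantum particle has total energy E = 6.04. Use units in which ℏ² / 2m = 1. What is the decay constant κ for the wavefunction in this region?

Since E < U the TISE in this region is ψ'' = κ²ψ with κ = √(2m(U − E))/ℏ.
κ = √(2 × 0.5 × 10.26) = 3.203.

κ = 3.20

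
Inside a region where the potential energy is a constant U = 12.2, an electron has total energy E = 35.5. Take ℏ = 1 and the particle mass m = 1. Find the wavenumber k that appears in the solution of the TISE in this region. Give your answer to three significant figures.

With E > U the solution is oscillatory, ψ ∝ e^{±ikx} with k = √(2m(E − U))/ℏ.
k = √(2 × 1 × 23.3) = 6.826.

k = 6.83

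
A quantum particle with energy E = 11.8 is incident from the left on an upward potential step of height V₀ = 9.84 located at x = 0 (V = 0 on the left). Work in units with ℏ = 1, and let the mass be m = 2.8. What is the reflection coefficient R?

R = 0.177

On each side the TISE gives plane waves with k = √(2m(E − V))/ℏ: k₁ = √(2·2.8·11.8) = 8.129, k₂ = √(2·2.8·1.96) = 3.313.
Matching ψ and ψ′ at x = 0 gives r = (k₁ − k₂)/(k₁ + k₂), so R = r² = 0.1772 and T = 1 − R = 0.8228.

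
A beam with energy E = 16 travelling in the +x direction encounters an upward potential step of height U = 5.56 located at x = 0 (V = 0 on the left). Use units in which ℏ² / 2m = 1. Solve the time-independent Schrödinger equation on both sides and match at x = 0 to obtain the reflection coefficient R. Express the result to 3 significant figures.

R = 0.0113

The wavenumbers are k₁ = √(2mE)/ℏ = 4.000 on the left and k₂ = √(2m(E − U))/ℏ = 3.231 on the right.
Matching ψ and ψ′ at x = 0 gives r = (k₁ − k₂)/(k₁ + k₂), so R = r² = 0.01131 and T = 1 − R = 0.9887.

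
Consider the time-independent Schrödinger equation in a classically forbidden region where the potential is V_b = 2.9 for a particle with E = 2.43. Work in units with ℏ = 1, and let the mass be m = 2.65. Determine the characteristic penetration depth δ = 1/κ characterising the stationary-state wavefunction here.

δ = 0.634

Since E < V_b the TISE in this region is ψ'' = κ²ψ with κ = √(2m(V_b − E))/ℏ.
κ = √(2 × 2.65 × 0.47) = 1.578. The penetration depth is δ = 1/κ = 0.634.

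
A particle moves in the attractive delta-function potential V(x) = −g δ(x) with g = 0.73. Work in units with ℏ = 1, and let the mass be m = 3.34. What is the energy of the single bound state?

For x ≠ 0 the bound state is ψ ∝ e^{−κ|x|}; integrating the TISE across the delta gives the cusp condition 2κ = 2mg/ℏ², so κ = 2.438.
Then E = −ℏ²κ²/(2m) = −mg²/(2ℏ²) = -0.8899.

E = -0.890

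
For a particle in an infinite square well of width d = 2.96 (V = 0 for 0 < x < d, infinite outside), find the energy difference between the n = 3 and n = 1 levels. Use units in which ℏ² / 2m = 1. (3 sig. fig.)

E_n = n²π²ℏ²/(2md²), so ΔE = (3² − 1²) π²ℏ²/(2md²).
ΔE = 8 × π² / (2 × 0.5 × 2.96²) = 9.012.

ΔE = 9.01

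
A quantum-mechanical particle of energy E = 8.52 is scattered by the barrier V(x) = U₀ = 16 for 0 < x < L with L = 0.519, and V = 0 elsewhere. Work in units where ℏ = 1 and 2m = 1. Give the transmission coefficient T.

E < U₀: inside the barrier ψ ∝ e^{±κx} with κ = √(2m(U₀ − E))/ℏ = 2.735.
κL = 1.419, sinh(κL) = 1.946.
Matching ψ, ψ′ at both faces gives T = [1 + U₀² sinh²(κL) / (4E(U₀ − E))]⁻¹ = 1/4.805 = 0.208.

T = 0.208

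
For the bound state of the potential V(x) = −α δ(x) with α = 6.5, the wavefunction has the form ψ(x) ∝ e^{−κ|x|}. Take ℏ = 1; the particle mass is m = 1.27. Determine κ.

κ = 8.26

Integrate −(ℏ²/2m)ψ'' − αδ(x)ψ = Eψ from −ε to +ε: the ψ'' term gives ψ'(0⁺) − ψ'(0⁻) and the δ term gives −(2mα/ℏ²)ψ(0).
With ψ ∝ e^{−κ|x|} this yields −2κ = −2mα/ℏ², so κ = mα/ℏ² = 8.255.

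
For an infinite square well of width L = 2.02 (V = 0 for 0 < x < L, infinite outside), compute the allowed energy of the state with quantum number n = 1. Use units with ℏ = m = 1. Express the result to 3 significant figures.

E = 1.21

Requiring ψ(0) = ψ(L) = 0 quantises k = nπ/L, hence E_n = ℏ²k²/2m = n²π²ℏ²/(2mL²).
E_1 = 1² × π² / (2 × 1 × 2.02²) = 1.209.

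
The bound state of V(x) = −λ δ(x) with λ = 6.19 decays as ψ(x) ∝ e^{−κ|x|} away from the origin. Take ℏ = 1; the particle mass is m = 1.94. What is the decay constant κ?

κ = 12.0

Integrating the TISE across x = 0 gives the cusp condition ψ'(0⁺) − ψ'(0⁻) = −(2mλ/ℏ²)ψ(0).
With ψ ∝ e^{−κ|x|} this yields −2κ = −2mλ/ℏ², so κ = mλ/ℏ² = 12.01.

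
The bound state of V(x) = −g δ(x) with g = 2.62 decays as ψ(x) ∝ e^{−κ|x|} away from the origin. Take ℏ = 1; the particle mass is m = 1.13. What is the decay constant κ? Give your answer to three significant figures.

κ = 2.96

Integrate −(ℏ²/2m)ψ'' − gδ(x)ψ = Eψ from −ε to +ε: the ψ'' term gives ψ'(0⁺) − ψ'(0⁻) and the δ term gives −(2mg/ℏ²)ψ(0).
With ψ ∝ e^{−κ|x|} this yields −2κ = −2mg/ℏ², so κ = mg/ℏ² = 2.961.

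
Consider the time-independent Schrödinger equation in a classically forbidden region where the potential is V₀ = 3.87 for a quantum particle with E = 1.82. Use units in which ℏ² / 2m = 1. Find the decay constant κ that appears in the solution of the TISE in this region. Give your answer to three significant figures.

Since E < V₀ the TISE in this region is ψ'' = κ²ψ with κ = √(2m(V₀ − E))/ℏ.
κ = √(2 × 0.5 × 2.05) = 1.432.

κ = 1.43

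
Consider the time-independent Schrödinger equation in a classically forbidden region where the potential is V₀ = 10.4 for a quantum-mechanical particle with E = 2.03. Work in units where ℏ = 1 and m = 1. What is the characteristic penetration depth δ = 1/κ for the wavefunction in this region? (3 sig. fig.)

Since E < V₀ the TISE in this region is ψ'' = κ²ψ with κ = √(2m(V₀ − E))/ℏ.
κ = √(2 × 1 × 8.37) = 4.091. The penetration depth is δ = 1/κ = 0.244.

δ = 0.244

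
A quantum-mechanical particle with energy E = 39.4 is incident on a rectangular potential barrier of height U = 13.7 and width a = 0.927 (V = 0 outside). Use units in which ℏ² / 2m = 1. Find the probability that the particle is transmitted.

T = 0.956

Above the barrier the interior wavenumber is k₂ = √(2m(E − U))/ℏ = 5.070, giving phase k₂a = 4.699.
T = [1 + U² sin²(k₂a) / (4E(E − U))]⁻¹ = 1/1.046 = 0.956.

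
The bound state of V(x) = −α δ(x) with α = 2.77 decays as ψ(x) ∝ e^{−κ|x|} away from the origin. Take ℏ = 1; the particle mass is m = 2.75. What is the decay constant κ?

κ = 7.62

Integrating the TISE across x = 0 gives the cusp condition ψ'(0⁺) − ψ'(0⁻) = −(2mα/ℏ²)ψ(0).
With ψ ∝ e^{−κ|x|} this yields −2κ = −2mα/ℏ², so κ = mα/ℏ² = 7.618.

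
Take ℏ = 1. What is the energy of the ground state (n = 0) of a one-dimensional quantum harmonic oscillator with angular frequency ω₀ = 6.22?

E = 3.11

Using E_n = (n + ½)ℏω₀: E_0 = 0.5 × 6.22 = 3.110.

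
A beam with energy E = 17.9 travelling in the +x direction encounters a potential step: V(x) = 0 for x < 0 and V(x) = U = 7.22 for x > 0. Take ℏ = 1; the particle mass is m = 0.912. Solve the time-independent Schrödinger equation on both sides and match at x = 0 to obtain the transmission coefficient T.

On each side the TISE gives plane waves with k = √(2m(E − V))/ℏ: k₁ = √(2·0.912·17.9) = 5.714, k₂ = √(2·0.912·10.68) = 4.414.
Continuity of ψ and ψ′ at the step yields the reflection amplitude r = (k₁ − k₂)/(k₁ + k₂) = 0.1284; thus R = |r|² = 0.01649, T = 0.9835.

T = 0.984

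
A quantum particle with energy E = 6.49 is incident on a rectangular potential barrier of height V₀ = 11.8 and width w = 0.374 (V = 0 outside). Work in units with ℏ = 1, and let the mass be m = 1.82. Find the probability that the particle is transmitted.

T = 0.137

E < V₀: inside the barrier ψ ∝ e^{±κx} with κ = √(2m(V₀ − E))/ℏ = 4.396.
κw = 1.644, sinh(κw) = 2.492.
Matching ψ, ψ′ at both faces gives T = [1 + V₀² sinh²(κw) / (4E(V₀ − E))]⁻¹ = 1/7.273 = 0.137.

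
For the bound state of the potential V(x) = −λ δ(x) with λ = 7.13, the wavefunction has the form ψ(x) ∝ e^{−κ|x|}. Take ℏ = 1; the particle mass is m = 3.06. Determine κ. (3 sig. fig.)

Integrate −(ℏ²/2m)ψ'' − λδ(x)ψ = Eψ from −ε to +ε: the ψ'' term gives ψ'(0⁺) − ψ'(0⁻) and the δ term gives −(2mλ/ℏ²)ψ(0).
With ψ ∝ e^{−κ|x|} this yields −2κ = −2mλ/ℏ², so κ = mλ/ℏ² = 21.82.

κ = 21.8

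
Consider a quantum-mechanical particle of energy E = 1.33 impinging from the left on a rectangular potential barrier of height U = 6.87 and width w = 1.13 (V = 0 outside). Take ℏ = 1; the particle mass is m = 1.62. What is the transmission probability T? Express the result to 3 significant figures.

T = 0.000173

E < U: inside the barrier ψ ∝ e^{±κx} with κ = √(2m(U − E))/ℏ = 4.237.
κw = 4.787, sinh(κw) = 59.99.
The exact tunnelling result is T⁻¹ = 1 + U² sinh²(κw) / [4E(U − E)] = 5765, so T = 0.000173.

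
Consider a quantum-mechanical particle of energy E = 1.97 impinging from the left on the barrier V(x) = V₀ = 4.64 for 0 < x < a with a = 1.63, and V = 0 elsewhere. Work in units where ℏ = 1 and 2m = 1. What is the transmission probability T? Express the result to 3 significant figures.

E < V₀: inside the barrier ψ ∝ e^{±κx} with κ = √(2m(V₀ − E))/ℏ = 1.634.
κa = 2.663, sinh(κa) = 7.138.
Matching ψ, ψ′ at both faces gives T = [1 + V₀² sinh²(κa) / (4E(V₀ − E))]⁻¹ = 1/53.14 = 0.0188.

T = 0.0188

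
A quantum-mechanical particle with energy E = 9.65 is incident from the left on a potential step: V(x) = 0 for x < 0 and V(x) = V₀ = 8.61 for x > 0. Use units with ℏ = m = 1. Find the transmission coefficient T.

T = 0.744

The wavenumbers are k₁ = √(2mE)/ℏ = 4.393 on the left and k₂ = √(2m(E − V₀))/ℏ = 1.442 on the right.
Continuity of ψ and ψ′ at the step yields the reflection amplitude r = (k₁ − k₂)/(k₁ + k₂) = 0.5057; thus R = |r|² = 0.2557, T = 0.7443.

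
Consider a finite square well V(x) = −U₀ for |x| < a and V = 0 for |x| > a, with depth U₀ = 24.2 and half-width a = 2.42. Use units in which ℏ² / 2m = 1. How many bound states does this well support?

The dimensionless depth is z₀ = a√(2mU₀)/ℏ = 2.42 × √(24.20) = 11.90.
A new bound state (alternating even/odd) appears each time z₀ passes a multiple of π/2, so N = ⌊2z₀/π⌋ + 1 = ⌊7.579⌋ + 1 = 8.

N = 8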